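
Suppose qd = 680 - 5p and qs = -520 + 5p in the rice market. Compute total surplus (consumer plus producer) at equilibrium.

Total surplus = 1280

Equilibrium: 680 - 5p = -520 + 5p gives p* = 120, q* = 80.
Demand choke price: p = 136; supply starts at p = 104.
CS = ½(136 − 120)(80) = 640; PS = ½(120 − 104)(80) = 640.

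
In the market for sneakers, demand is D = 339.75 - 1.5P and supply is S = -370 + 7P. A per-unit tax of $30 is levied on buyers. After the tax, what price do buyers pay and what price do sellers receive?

Pre-tax equilibrium: P* = 83.5, Q* = 214.5.
Tax on buyers shifts demand to D = 339.75 − 1.5(P + 30) = 294.75 - 1.5P.
294.75 - 1.5P = -370 + 7P gives seller price Ps = 2659/34; buyers pay Pb = 2659/34 + 30 = 3679/34.
New quantity: Q = 339.75 − 1.5(3679/34) = 6033/34.

Buyers pay 3679/34, sellers receive 2659/34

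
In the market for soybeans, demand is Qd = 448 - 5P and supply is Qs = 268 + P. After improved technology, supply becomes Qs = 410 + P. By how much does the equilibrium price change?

Original equilibrium: P* = 30, Q* = 298.
New equilibrium: 448 - 5P = 410 + P, so 38 = 6P and P' = 19/3; Q' = 448 − 5(19/3) = 1249/3.
Change in price: 19/3 − 30 = -71/3.

ΔP = -71/3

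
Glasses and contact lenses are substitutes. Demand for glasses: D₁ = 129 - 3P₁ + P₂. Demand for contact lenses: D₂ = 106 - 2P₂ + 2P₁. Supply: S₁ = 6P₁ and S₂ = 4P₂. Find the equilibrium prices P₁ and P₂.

Market 1: 129 - 3P₁ + P₂ = 6P₁ → 9P₁ - P₂ = 129.
Market 2: 6P₂ - 2P₁ = 106.
Eliminating P₂: 6×(1) + 1×(2) gives 52P₁ = 880, so P₁ = 220/13.
Back-substitute into (2): P₂ = (106 + 2×220/13) / 6 = 303/13.

P₁ = 220/13, P₂ = 303/13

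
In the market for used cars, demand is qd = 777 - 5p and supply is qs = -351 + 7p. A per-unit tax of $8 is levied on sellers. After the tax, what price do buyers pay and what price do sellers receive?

Pre-tax equilibrium: p* = 94, q* = 307.
Tax on sellers shifts supply to qs = -351 + 7(p − 8) = -407 + 7p.
777 - 5p = -407 + 7p gives buyer price pb = 296/3; sellers receive ps = 296/3 − 8 = 272/3.
New quantity: q = 777 − 5(296/3) = 851/3.

Buyers pay 296/3, sellers receive 272/3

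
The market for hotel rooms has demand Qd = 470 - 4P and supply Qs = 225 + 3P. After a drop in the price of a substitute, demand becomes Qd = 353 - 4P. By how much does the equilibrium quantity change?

Original equilibrium: P* = 35, Q* = 330.
New equilibrium: 353 - 4P = 225 + 3P, so 128 = 7P and P' = 128/7; Q' = 353 − 4(128/7) = 1959/7.
Change in quantity: 1959/7 − 330 = -351/7.

ΔQ = -351/7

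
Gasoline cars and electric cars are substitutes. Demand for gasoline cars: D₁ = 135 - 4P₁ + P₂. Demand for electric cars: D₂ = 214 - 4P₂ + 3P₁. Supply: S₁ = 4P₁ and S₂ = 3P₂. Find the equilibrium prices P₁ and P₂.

P₁ = 1159/53, P₂ = 2117/53

Market 1: 135 - 4P₁ + P₂ = 4P₁ → 8P₁ - P₂ = 135.
Market 2: 7P₂ - 3P₁ = 214.
Eliminating P₂: 7×(1) + 1×(2) gives 53P₁ = 1159, so P₁ = 1159/53.
Back-substitute into (2): P₂ = (214 + 3×1159/53) / 7 = 2117/53.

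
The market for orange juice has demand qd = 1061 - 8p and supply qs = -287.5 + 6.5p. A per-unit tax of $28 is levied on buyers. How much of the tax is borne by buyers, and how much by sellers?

Pre-tax equilibrium: p* = 93, q* = 317.
Tax on buyers shifts demand to qd = 1061 − 8(p + 28) = 837 - 8p.
837 - 8p = -287.5 + 6.5p gives seller price ps = 2249/29; buyers pay pb = 2249/29 + 28 = 3061/29.
New quantity: q = 1061 − 8(3061/29) = 6281/29.
Buyer burden = 3061/29 − 93 = 364/29; seller burden = 93 − 2249/29 = 448/29.

Buyers bear 364/29, sellers bear 448/29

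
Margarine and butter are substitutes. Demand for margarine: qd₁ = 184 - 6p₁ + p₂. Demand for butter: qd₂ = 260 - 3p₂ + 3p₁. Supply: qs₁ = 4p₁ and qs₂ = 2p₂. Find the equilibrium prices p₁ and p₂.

Market 1: 184 - 6p₁ + p₂ = 4p₁ → 10p₁ - p₂ = 184.
Market 2: 5p₂ - 3p₁ = 260.
Eliminating p₂: 5×(1) + 1×(2) gives 47p₁ = 1180, so p₁ = 1180/47.
Back-substitute into (2): p₂ = (260 + 3×1180/47) / 5 = 3152/47.

p₁ = 1180/47, p₂ = 3152/47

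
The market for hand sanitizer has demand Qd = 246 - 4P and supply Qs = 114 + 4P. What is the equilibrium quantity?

Q* = 180

Set Qd = Qs: 246 - 4P = 114 + 4P.
132 = 8P, so P* = 16.5.
Q* = 246 − 4(16.5) = 180.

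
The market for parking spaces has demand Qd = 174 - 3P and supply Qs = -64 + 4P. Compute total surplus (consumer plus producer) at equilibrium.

Total surplus = 1512

Equilibrium: 174 - 3P = -64 + 4P gives P* = 34, Q* = 72.
Demand choke price: P = 58; supply starts at P = 16.
CS = ½(58 − 34)(72) = 864; PS = ½(34 − 16)(72) = 648.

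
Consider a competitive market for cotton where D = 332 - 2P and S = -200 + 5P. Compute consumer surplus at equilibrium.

Consumer surplus = 8100

Equilibrium: 332 - 2P = -200 + 5P gives P* = 76, Q* = 180.
Demand choke price (D = 0): P = 166.
CS = ½(166 − 76)(180) = 8100.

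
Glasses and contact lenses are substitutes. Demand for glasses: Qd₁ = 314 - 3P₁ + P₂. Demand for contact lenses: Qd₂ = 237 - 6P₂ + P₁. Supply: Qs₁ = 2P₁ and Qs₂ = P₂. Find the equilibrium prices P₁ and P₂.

P₁ = 2435/34, P₂ = 1499/34

Market 1: 314 - 3P₁ + P₂ = 2P₁ → 5P₁ - P₂ = 314.
Market 2: 7P₂ - P₁ = 237.
Eliminating P₂: 7×(1) + 1×(2) gives 34P₁ = 2435, so P₁ = 2435/34.
Back-substitute into (2): P₂ = (237 + 1×2435/34) / 7 = 1499/34.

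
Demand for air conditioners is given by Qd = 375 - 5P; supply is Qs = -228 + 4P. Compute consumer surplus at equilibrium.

Equilibrium: 375 - 5P = -228 + 4P gives P* = 67, Q* = 40.
Demand choke price (Qd = 0): P = 75.
CS = ½(75 − 67)(40) = 160.

Consumer surplus = 160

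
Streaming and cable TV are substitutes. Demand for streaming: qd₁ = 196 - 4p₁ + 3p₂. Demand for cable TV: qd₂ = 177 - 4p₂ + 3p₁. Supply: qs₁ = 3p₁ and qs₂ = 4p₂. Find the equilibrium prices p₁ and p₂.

Market 1: 196 - 4p₁ + 3p₂ = 3p₁ → 7p₁ - 3p₂ = 196.
Market 2: 8p₂ - 3p₁ = 177.
Eliminating p₂: 8×(1) + 3×(2) gives 47p₁ = 2099, so p₁ = 2099/47.
Back-substitute into (2): p₂ = (177 + 3×2099/47) / 8 = 1827/47.

p₁ = 2099/47, p₂ = 1827/47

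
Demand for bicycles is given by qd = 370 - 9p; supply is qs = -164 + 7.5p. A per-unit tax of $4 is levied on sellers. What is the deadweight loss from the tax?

Pre-tax equilibrium: p* = 356/11, q* = 866/11.
Tax on sellers shifts supply to qs = -164 + 7.5(p − 4) = -194 + 7.5p.
370 - 9p = -194 + 7.5p gives buyer price pb = 376/11; sellers receive ps = 376/11 − 4 = 332/11.
New quantity: q = 370 − 9(376/11) = 686/11.
DWL = ½ × 4 × (866/11 − 686/11) = 360/11.

Deadweight loss = 360/11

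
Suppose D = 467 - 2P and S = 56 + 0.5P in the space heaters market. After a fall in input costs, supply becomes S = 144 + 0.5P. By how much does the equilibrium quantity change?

Original equilibrium: P* = 164.4, Q* = 138.2.
New equilibrium: 467 - 2P = 144 + 0.5P, so 323 = 2.5P and P' = 129.2; Q' = 467 − 2(129.2) = 208.6.
Change in quantity: 208.6 − 138.2 = 70.4.

ΔQ = 70.4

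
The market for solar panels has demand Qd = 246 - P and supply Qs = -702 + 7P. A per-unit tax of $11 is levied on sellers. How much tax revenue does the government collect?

Pre-tax equilibrium: P* = 118.5, Q* = 127.5.
Tax on sellers shifts supply to Qs = -702 + 7(P − 11) = -779 + 7P.
246 - P = -779 + 7P gives buyer price Pb = 128.125; sellers receive Ps = 128.125 − 11 = 117.125.
New quantity: Q = 246 − 1(128.125) = 117.875.
Revenue = 11 × 117.875 = 1296.625.

Tax revenue = 1296.625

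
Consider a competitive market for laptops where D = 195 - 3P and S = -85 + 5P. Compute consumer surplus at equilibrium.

Equilibrium: 195 - 3P = -85 + 5P gives P* = 35, Q* = 90.
Demand choke price (D = 0): P = 65.
CS = ½(65 − 35)(90) = 1350.

Consumer surplus = 1350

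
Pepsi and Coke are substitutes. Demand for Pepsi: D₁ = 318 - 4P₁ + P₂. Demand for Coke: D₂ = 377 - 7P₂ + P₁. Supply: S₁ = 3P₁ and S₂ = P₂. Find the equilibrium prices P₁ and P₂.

Market 1: 318 - 4P₁ + P₂ = 3P₁ → 7P₁ - P₂ = 318.
Market 2: 8P₂ - P₁ = 377.
Eliminating P₂: 8×(1) + 1×(2) gives 55P₁ = 2921, so P₁ = 2921/55.
Back-substitute into (2): P₂ = (377 + 1×2921/55) / 8 = 2957/55.

P₁ = 2921/55, P₂ = 2957/55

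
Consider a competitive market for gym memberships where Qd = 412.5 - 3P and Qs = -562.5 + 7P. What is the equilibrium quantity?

Set Qd = Qs: 412.5 - 3P = -562.5 + 7P.
975 = 10P, so P* = 97.5.
Q* = 412.5 − 3(97.5) = 120.

Q* = 120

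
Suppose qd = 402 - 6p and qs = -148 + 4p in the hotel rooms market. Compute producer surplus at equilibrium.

Equilibrium: 402 - 6p = -148 + 4p gives p* = 55, q* = 72.
Supply starts at p = 37 (where qs = 0).
PS = ½(55 − 37)(72) = 648.

Producer surplus = 648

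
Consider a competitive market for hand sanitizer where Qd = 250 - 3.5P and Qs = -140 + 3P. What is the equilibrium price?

Set Qd = Qs: 250 - 3.5P = -140 + 3P.
390 = 6.5P, so P* = 60.
Q* = 250 − 3.5(60) = 40.

P* = 60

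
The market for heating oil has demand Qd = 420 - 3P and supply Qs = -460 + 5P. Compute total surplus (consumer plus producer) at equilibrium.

Equilibrium: 420 - 3P = -460 + 5P gives P* = 110, Q* = 90.
Demand choke price: P = 140; supply starts at P = 92.
CS = ½(140 − 110)(90) = 1350; PS = ½(110 − 92)(90) = 810.

Total surplus = 2160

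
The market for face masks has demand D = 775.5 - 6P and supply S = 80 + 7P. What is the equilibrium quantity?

Q* = 454.5

Set D = S: 775.5 - 6P = 80 + 7P.
695.5 = 13P, so P* = 53.5.
Q* = 775.5 − 6(53.5) = 454.5.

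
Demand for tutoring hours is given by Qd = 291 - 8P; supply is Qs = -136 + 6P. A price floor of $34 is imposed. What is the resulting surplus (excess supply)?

Surplus = 49

Equilibrium price would be P* = 30.5, so the floor at 34 binds.
At P = 34: Qd = 19, Qs = 68.
Surplus = 68 − 19 = 49.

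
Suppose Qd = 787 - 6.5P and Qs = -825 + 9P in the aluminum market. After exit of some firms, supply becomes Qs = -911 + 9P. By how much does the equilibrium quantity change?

Original equilibrium: P* = 104, Q* = 111.
New equilibrium: 787 - 6.5P = -911 + 9P, so 1698 = 15.5P and P' = 3396/31; Q' = 787 − 6.5(3396/31) = 2323/31.
Change in quantity: 2323/31 − 111 = -1118/31.

ΔQ = -1118/31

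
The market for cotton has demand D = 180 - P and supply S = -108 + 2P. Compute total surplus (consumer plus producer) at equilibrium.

Equilibrium: 180 - P = -108 + 2P gives P* = 96, Q* = 84.
Demand choke price: P = 180; supply starts at P = 54.
CS = ½(180 − 96)(84) = 3528; PS = ½(96 − 54)(84) = 1764.

Total surplus = 5292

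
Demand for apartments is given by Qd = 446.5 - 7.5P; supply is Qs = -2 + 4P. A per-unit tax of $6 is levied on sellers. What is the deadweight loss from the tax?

Deadweight loss = 1080/23

Pre-tax equilibrium: P* = 39, Q* = 154.
Tax on sellers shifts supply to Qs = -2 + 4(P − 6) = -26 + 4P.
446.5 - 7.5P = -26 + 4P gives buyer price Pb = 945/23; sellers receive Ps = 945/23 − 6 = 807/23.
New quantity: Q = 446.5 − 7.5(945/23) = 3182/23.
DWL = ½ × 6 × (154 − 3182/23) = 1080/23.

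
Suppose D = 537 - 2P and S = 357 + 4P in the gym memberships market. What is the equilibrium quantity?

Set D = S: 537 - 2P = 357 + 4P.
180 = 6P, so P* = 30.
Q* = 537 − 2(30) = 477.

Q* = 477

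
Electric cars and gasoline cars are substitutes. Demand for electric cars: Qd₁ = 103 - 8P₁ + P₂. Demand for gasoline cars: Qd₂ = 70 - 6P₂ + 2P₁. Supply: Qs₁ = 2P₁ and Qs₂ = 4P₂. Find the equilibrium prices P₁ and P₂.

P₁ = 550/49, P₂ = 453/49

Market 1: 103 - 8P₁ + P₂ = 2P₁ → 10P₁ - P₂ = 103.
Market 2: 10P₂ - 2P₁ = 70.
Eliminating P₂: 10×(1) + 1×(2) gives 98P₁ = 1100, so P₁ = 550/49.
Back-substitute into (2): P₂ = (70 + 2×550/49) / 10 = 453/49.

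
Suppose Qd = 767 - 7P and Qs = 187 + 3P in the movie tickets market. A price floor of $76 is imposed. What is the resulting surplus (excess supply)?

Surplus = 180

Equilibrium price would be P* = 58, so the floor at 76 binds.
At P = 76: Qd = 235, Qs = 415.
Surplus = 415 − 235 = 180.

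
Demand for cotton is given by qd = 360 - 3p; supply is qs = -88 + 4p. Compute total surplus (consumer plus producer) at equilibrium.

Total surplus = 8232

Equilibrium: 360 - 3p = -88 + 4p gives p* = 64, q* = 168.
Demand choke price: p = 120; supply starts at p = 22.
CS = ½(120 − 64)(168) = 4704; PS = ½(64 − 22)(168) = 3528.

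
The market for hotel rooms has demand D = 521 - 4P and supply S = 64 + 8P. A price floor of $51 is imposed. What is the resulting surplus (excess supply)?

Equilibrium price would be P* = 457/12, so the floor at 51 binds.
At P = 51: D = 317, S = 472.
Surplus = 472 − 317 = 155.

Surplus = 155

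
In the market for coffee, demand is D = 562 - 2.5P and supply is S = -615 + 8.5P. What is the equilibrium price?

P* = 107

Set D = S: 562 - 2.5P = -615 + 8.5P.
1177 = 11P, so P* = 107.
Q* = 562 − 2.5(107) = 294.5.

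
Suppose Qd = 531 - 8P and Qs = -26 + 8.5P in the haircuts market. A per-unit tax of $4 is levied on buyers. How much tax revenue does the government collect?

Tax revenue = 10756/11

Pre-tax equilibrium: P* = 1114/33, Q* = 8611/33.
Tax on buyers shifts demand to Qd = 531 − 8(P + 4) = 499 - 8P.
499 - 8P = -26 + 8.5P gives seller price Ps = 350/11; buyers pay Pb = 350/11 + 4 = 394/11.
New quantity: Q = 531 − 8(394/11) = 2689/11.
Revenue = 4 × 2689/11 = 10756/11.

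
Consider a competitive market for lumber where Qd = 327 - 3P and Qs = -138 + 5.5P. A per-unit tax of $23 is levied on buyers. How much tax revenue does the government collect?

Tax revenue = 46230/17

Pre-tax equilibrium: P* = 930/17, Q* = 2769/17.
Tax on buyers shifts demand to Qd = 327 − 3(P + 23) = 258 - 3P.
258 - 3P = -138 + 5.5P gives seller price Ps = 792/17; buyers pay Pb = 792/17 + 23 = 1183/17.
New quantity: Q = 327 − 3(1183/17) = 2010/17.
Revenue = 23 × 2010/17 = 46230/17.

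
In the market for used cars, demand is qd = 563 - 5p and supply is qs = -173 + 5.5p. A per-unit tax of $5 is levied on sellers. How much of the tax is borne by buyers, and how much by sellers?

Pre-tax equilibrium: p* = 1472/21, q* = 4463/21.
Tax on sellers shifts supply to qs = -173 + 5.5(p − 5) = -200.5 + 5.5p.
563 - 5p = -200.5 + 5.5p gives buyer price pb = 509/7; sellers receive ps = 509/7 − 5 = 474/7.
New quantity: q = 563 − 5(509/7) = 1396/7.
Buyer burden = 509/7 − 1472/21 = 55/21; seller burden = 1472/21 − 474/7 = 50/21.

Buyers bear 55/21, sellers bear 50/21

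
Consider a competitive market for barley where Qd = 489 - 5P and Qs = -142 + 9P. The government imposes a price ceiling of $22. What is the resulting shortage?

Equilibrium price would be P* = 631/14, so the ceiling at 22 binds.
At P = 22: Qd = 489 − 5(22) = 379, Qs = -142 + 9(22) = 56.
Shortage = 379 − 56 = 323.

Shortage = 323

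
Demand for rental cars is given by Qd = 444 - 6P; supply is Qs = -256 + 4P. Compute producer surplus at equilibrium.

Producer surplus = 72

Equilibrium: 444 - 6P = -256 + 4P gives P* = 70, Q* = 24.
Supply starts at P = 64 (where Qs = 0).
PS = ½(70 − 64)(24) = 72.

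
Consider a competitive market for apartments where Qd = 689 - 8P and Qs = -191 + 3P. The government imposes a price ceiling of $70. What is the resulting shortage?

Equilibrium price would be P* = 80, so the ceiling at 70 binds.
At P = 70: Qd = 689 − 8(70) = 129, Qs = -191 + 3(70) = 19.
Shortage = 129 − 19 = 110.

Shortage = 110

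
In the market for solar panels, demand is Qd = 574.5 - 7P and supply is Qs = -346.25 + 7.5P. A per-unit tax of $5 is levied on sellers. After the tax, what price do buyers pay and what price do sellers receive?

Buyers pay 3833/58, sellers receive 3543/58

Pre-tax equilibrium: P* = 63.5, Q* = 130.
Tax on sellers shifts supply to Qs = -346.25 + 7.5(P − 5) = -383.75 + 7.5P.
574.5 - 7P = -383.75 + 7.5P gives buyer price Pb = 3833/58; sellers receive Ps = 3833/58 − 5 = 3543/58.
New quantity: Q = 574.5 − 7(3833/58) = 3245/29.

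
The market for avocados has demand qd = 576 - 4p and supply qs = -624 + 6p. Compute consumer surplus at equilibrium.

Consumer surplus = 1152

Equilibrium: 576 - 4p = -624 + 6p gives p* = 120, q* = 96.
Demand choke price (qd = 0): p = 144.
CS = ½(144 − 120)(96) = 1152.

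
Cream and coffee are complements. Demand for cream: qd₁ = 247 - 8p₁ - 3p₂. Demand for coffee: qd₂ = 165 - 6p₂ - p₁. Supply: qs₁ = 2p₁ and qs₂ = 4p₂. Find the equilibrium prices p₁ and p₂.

Market 1: 247 - 8p₁ - 3p₂ = 2p₁ → 10p₁ + 3p₂ = 247.
Market 2: 10p₂ + p₁ = 165.
Eliminating p₂: 10×(1) − 3×(2) gives 97p₁ = 1975, so p₁ = 1975/97.
Back-substitute into (2): p₂ = (165 − 1×1975/97) / 10 = 1403/97.

p₁ = 1975/97, p₂ = 1403/97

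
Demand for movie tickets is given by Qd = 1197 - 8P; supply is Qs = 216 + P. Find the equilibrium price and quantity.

P* = 109, Q* = 325

Set Qd = Qs: 1197 - 8P = 216 + P.
981 = 9P, so P* = 109.
Q* = 1197 − 8(109) = 325.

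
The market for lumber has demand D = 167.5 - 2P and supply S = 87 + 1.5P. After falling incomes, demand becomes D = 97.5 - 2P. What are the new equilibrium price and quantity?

P' = 3, Q' = 91.5

Original equilibrium: P* = 23, Q* = 121.5.
New equilibrium: 97.5 - 2P = 87 + 1.5P, so 10.5 = 3.5P and P' = 3; Q' = 97.5 − 2(3) = 91.5.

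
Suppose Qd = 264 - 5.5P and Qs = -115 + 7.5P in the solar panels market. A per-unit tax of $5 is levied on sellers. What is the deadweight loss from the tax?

Deadweight loss = 4125/104

Pre-tax equilibrium: P* = 379/13, Q* = 2695/26.
Tax on sellers shifts supply to Qs = -115 + 7.5(P − 5) = -152.5 + 7.5P.
264 - 5.5P = -152.5 + 7.5P gives buyer price Pb = 833/26; sellers receive Ps = 833/26 − 5 = 703/26.
New quantity: Q = 264 − 5.5(833/26) = 4565/52.
DWL = ½ × 5 × (2695/26 − 4565/52) = 4125/104.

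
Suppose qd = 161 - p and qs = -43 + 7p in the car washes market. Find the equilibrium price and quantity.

p* = 25.5, q* = 135.5

Set qd = qs: 161 - p = -43 + 7p.
204 = 8p, so p* = 25.5.
q* = 161 − 1(25.5) = 135.5.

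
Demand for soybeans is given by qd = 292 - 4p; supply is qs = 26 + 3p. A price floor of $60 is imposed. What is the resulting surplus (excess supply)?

Surplus = 154

Equilibrium price would be p* = 38, so the floor at 60 binds.
At p = 60: qd = 52, qs = 206.
Surplus = 206 − 52 = 154.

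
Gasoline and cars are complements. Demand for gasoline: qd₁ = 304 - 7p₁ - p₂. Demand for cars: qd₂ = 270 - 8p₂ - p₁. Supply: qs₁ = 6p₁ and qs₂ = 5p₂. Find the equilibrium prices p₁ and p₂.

Market 1: 304 - 7p₁ - p₂ = 6p₁ → 13p₁ + p₂ = 304.
Market 2: 13p₂ + p₁ = 270.
Eliminating p₂: 13×(1) − 1×(2) gives 168p₁ = 3682, so p₁ = 263/12.
Back-substitute into (2): p₂ = (270 − 1×263/12) / 13 = 229/12.

p₁ = 263/12, p₂ = 229/12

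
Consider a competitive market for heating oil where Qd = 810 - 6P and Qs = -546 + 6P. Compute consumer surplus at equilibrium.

Equilibrium: 810 - 6P = -546 + 6P gives P* = 113, Q* = 132.
Demand choke price (Qd = 0): P = 135.
CS = ½(135 − 113)(132) = 1452.

Consumer surplus = 1452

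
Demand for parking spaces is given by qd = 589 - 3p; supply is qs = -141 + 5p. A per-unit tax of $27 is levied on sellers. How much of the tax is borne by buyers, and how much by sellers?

Buyers bear $16.875, sellers bear $10.125

Pre-tax equilibrium: p* = 91.25, q* = 315.25.
Tax on sellers shifts supply to qs = -141 + 5(p − 27) = -276 + 5p.
589 - 3p = -276 + 5p gives buyer price pb = 108.125; sellers receive ps = 108.125 − 27 = 81.125.
New quantity: q = 589 − 3(108.125) = 264.625.
Buyer burden = 108.125 − 91.25 = 16.875; seller burden = 91.25 − 81.125 = 10.125.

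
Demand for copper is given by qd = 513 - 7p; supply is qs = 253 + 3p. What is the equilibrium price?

p* = 26

Set qd = qs: 513 - 7p = 253 + 3p.
260 = 10p, so p* = 26.
q* = 513 − 7(26) = 331.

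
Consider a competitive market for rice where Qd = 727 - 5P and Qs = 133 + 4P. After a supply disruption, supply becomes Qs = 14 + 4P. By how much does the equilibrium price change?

ΔP = 119/9

Original equilibrium: P* = 66, Q* = 397.
New equilibrium: 727 - 5P = 14 + 4P, so 713 = 9P and P' = 713/9; Q' = 727 − 5(713/9) = 2978/9.
Change in price: 713/9 − 66 = 119/9.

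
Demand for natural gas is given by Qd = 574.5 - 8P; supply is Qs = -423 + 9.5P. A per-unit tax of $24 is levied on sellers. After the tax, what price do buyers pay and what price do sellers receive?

Pre-tax equilibrium: P* = 57, Q* = 118.5.
Tax on sellers shifts supply to Qs = -423 + 9.5(P − 24) = -651 + 9.5P.
574.5 - 8P = -651 + 9.5P gives buyer price Pb = 2451/35; sellers receive Ps = 2451/35 − 24 = 1611/35.
New quantity: Q = 574.5 − 8(2451/35) = 999/70.

Buyers pay 2451/35, sellers receive 1611/35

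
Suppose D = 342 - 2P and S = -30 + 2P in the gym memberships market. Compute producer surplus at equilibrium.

Producer surplus = 6084

Equilibrium: 342 - 2P = -30 + 2P gives P* = 93, Q* = 156.
Supply starts at P = 15 (where S = 0).
PS = ½(93 − 15)(156) = 6084.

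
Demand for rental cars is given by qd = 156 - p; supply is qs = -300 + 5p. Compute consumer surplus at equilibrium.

Equilibrium: 156 - p = -300 + 5p gives p* = 76, q* = 80.
Demand choke price (qd = 0): p = 156.
CS = ½(156 − 76)(80) = 3200.

Consumer surplus = 3200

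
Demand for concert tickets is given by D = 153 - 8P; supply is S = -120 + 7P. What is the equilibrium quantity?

Q* = 7.4

Set D = S: 153 - 8P = -120 + 7P.
273 = 15P, so P* = 18.2.
Q* = 153 − 8(18.2) = 7.4.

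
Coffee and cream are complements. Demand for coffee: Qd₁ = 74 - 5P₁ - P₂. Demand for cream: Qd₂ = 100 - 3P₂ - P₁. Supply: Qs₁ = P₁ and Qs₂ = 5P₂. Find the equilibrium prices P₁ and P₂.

P₁ = 492/47, P₂ = 526/47

Market 1: 74 - 5P₁ - P₂ = P₁ → 6P₁ + P₂ = 74.
Market 2: 8P₂ + P₁ = 100.
Eliminating P₂: 8×(1) − 1×(2) gives 47P₁ = 492, so P₁ = 492/47.
Back-substitute into (2): P₂ = (100 − 1×492/47) / 8 = 526/47.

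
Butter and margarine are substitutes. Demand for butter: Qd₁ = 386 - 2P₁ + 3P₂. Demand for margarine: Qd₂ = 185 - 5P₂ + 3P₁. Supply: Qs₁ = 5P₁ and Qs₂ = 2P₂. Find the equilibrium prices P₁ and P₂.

P₁ = 81.425, P₂ = 61.325

Market 1: 386 - 2P₁ + 3P₂ = 5P₁ → 7P₁ - 3P₂ = 386.
Market 2: 7P₂ - 3P₁ = 185.
Eliminating P₂: 7×(1) + 3×(2) gives 40P₁ = 3257, so P₁ = 81.425.
Back-substitute into (2): P₂ = (185 + 3×81.425) / 7 = 61.325.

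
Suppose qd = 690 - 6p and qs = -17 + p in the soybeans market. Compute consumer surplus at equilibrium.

Equilibrium: 690 - 6p = -17 + p gives p* = 101, q* = 84.
Demand choke price (qd = 0): p = 115.
CS = ½(115 − 101)(84) = 588.

Consumer surplus = 588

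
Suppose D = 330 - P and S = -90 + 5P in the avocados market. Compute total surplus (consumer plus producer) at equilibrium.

Total surplus = 40560

Equilibrium: 330 - P = -90 + 5P gives P* = 70, Q* = 260.
Demand choke price: P = 330; supply starts at P = 18.
CS = ½(330 − 70)(260) = 33800; PS = ½(70 − 18)(260) = 6760.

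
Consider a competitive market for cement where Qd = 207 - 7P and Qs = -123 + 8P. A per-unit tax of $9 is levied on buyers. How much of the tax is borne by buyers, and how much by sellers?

Buyers bear $4.8, sellers bear $4.2

Pre-tax equilibrium: P* = 22, Q* = 53.
Tax on buyers shifts demand to Qd = 207 − 7(P + 9) = 144 - 7P.
144 - 7P = -123 + 8P gives seller price Ps = 17.8; buyers pay Pb = 17.8 + 9 = 26.8.
New quantity: Q = 207 − 7(26.8) = 19.4.
Buyer burden = 26.8 − 22 = 4.8; seller burden = 22 − 17.8 = 4.2.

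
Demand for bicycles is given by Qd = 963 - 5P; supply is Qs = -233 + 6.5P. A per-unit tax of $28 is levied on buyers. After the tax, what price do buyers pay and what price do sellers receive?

Buyers pay 2756/23, sellers receive 2112/23

Pre-tax equilibrium: P* = 104, Q* = 443.
Tax on buyers shifts demand to Qd = 963 − 5(P + 28) = 823 - 5P.
823 - 5P = -233 + 6.5P gives seller price Ps = 2112/23; buyers pay Pb = 2112/23 + 28 = 2756/23.
New quantity: Q = 963 − 5(2756/23) = 8369/23.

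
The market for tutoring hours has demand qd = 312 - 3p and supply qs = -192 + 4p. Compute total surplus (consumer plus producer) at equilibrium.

Total surplus = 2688

Equilibrium: 312 - 3p = -192 + 4p gives p* = 72, q* = 96.
Demand choke price: p = 104; supply starts at p = 48.
CS = ½(104 − 72)(96) = 1536; PS = ½(72 − 48)(96) = 1152.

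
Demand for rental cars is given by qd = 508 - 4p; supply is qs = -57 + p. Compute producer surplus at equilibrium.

Producer surplus = 1568

Equilibrium: 508 - 4p = -57 + p gives p* = 113, q* = 56.
Supply starts at p = 57 (where qs = 0).
PS = ½(113 − 57)(56) = 1568.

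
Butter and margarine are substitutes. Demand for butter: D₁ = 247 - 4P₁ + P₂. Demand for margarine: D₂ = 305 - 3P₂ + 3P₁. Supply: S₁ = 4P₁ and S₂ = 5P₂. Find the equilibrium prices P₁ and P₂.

P₁ = 2281/61, P₂ = 3181/61

Market 1: 247 - 4P₁ + P₂ = 4P₁ → 8P₁ - P₂ = 247.
Market 2: 8P₂ - 3P₁ = 305.
Eliminating P₂: 8×(1) + 1×(2) gives 61P₁ = 2281, so P₁ = 2281/61.
Back-substitute into (2): P₂ = (305 + 3×2281/61) / 8 = 3181/61.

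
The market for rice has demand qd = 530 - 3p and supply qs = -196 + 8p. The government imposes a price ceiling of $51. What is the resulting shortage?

Equilibrium price would be p* = 66, so the ceiling at 51 binds.
At p = 51: qd = 530 − 3(51) = 377, qs = -196 + 8(51) = 212.
Shortage = 377 − 212 = 165.

Shortage = 165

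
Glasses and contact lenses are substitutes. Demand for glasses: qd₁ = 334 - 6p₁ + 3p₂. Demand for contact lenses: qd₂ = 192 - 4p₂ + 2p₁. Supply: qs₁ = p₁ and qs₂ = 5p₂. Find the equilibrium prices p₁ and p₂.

Market 1: 334 - 6p₁ + 3p₂ = p₁ → 7p₁ - 3p₂ = 334.
Market 2: 9p₂ - 2p₁ = 192.
Eliminating p₂: 9×(1) + 3×(2) gives 57p₁ = 3582, so p₁ = 1194/19.
Back-substitute into (2): p₂ = (192 + 2×1194/19) / 9 = 2012/57.

p₁ = 1194/19, p₂ = 2012/57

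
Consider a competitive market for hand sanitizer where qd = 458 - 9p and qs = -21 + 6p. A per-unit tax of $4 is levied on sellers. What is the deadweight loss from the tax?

Deadweight loss = 28.8

Pre-tax equilibrium: p* = 479/15, q* = 170.6.
Tax on sellers shifts supply to qs = -21 + 6(p − 4) = -45 + 6p.
458 - 9p = -45 + 6p gives buyer price pb = 503/15; sellers receive ps = 503/15 − 4 = 443/15.
New quantity: q = 458 − 9(503/15) = 156.2.
DWL = ½ × 4 × (170.6 − 156.2) = 28.8.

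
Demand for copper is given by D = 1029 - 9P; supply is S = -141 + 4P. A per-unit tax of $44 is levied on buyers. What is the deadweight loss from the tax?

Deadweight loss = 34848/13

Pre-tax equilibrium: P* = 90, Q* = 219.
Tax on buyers shifts demand to D = 1029 − 9(P + 44) = 633 - 9P.
633 - 9P = -141 + 4P gives seller price Ps = 774/13; buyers pay Pb = 774/13 + 44 = 1346/13.
New quantity: Q = 1029 − 9(1346/13) = 1263/13.
DWL = ½ × 44 × (219 − 1263/13) = 34848/13.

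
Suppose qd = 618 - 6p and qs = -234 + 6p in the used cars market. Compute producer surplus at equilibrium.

Producer surplus = 3072

Equilibrium: 618 - 6p = -234 + 6p gives p* = 71, q* = 192.
Supply starts at p = 39 (where qs = 0).
PS = ½(71 − 39)(192) = 3072.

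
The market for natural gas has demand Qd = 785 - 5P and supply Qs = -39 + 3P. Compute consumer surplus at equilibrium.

Consumer surplus = 7290

Equilibrium: 785 - 5P = -39 + 3P gives P* = 103, Q* = 270.
Demand choke price (Qd = 0): P = 157.
CS = ½(157 − 103)(270) = 7290.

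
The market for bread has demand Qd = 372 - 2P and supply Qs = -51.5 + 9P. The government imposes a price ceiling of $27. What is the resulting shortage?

Equilibrium price would be P* = 38.5, so the ceiling at 27 binds.
At P = 27: Qd = 372 − 2(27) = 318, Qs = -51.5 + 9(27) = 191.5.
Shortage = 318 − 191.5 = 126.5.

Shortage = 126.5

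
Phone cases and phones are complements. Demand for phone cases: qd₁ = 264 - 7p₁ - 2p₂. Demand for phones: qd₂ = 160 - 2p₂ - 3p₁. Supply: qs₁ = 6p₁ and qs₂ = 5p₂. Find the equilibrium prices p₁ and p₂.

Market 1: 264 - 7p₁ - 2p₂ = 6p₁ → 13p₁ + 2p₂ = 264.
Market 2: 7p₂ + 3p₁ = 160.
Eliminating p₂: 7×(1) − 2×(2) gives 85p₁ = 1528, so p₁ = 1528/85.
Back-substitute into (2): p₂ = (160 − 3×1528/85) / 7 = 1288/85.

p₁ = 1528/85, p₂ = 1288/85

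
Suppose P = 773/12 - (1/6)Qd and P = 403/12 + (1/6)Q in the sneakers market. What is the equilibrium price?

Set the two price expressions equal: 773/12 - (1/6)Q = 403/12 + (1/6)Q.
185/6 = (1/3)Q, so Q* = 92.5.
P* = 773/12 − (1/6)(92.5) = 49.

P* = 49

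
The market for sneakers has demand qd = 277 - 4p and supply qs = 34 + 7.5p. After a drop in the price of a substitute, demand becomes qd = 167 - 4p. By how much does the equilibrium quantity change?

Original equilibrium: p* = 486/23, q* = 4427/23.
New equilibrium: 167 - 4p = 34 + 7.5p, so 133 = 11.5p and p' = 266/23; q' = 167 − 4(266/23) = 2777/23.
Change in quantity: 2777/23 − 4427/23 = -1650/23.

Δq = -1650/23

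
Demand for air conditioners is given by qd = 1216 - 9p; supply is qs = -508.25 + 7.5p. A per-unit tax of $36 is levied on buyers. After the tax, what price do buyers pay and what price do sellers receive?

Buyers pay 2659/22, sellers receive 1867/22

Pre-tax equilibrium: p* = 104.5, q* = 275.5.
Tax on buyers shifts demand to qd = 1216 − 9(p + 36) = 892 - 9p.
892 - 9p = -508.25 + 7.5p gives seller price ps = 1867/22; buyers pay pb = 1867/22 + 36 = 2659/22.
New quantity: q = 1216 − 9(2659/22) = 2821/22.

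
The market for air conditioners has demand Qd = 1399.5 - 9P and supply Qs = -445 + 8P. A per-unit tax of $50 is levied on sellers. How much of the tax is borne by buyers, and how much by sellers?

Buyers bear 400/17, sellers bear 450/17

Pre-tax equilibrium: P* = 108.5, Q* = 423.
Tax on sellers shifts supply to Qs = -445 + 8(P − 50) = -845 + 8P.
1399.5 - 9P = -845 + 8P gives buyer price Pb = 4489/34; sellers receive Ps = 4489/34 − 50 = 2789/34.
New quantity: Q = 1399.5 − 9(4489/34) = 3591/17.
Buyer burden = 4489/34 − 108.5 = 400/17; seller burden = 108.5 − 2789/34 = 450/17.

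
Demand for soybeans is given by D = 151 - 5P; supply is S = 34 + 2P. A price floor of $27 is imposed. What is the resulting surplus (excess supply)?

Equilibrium price would be P* = 117/7, so the floor at 27 binds.
At P = 27: D = 16, S = 88.
Surplus = 88 − 16 = 72.

Surplus = 72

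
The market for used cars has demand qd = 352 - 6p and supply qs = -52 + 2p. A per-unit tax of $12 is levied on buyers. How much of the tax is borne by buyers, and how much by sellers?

Pre-tax equilibrium: p* = 50.5, q* = 49.
Tax on buyers shifts demand to qd = 352 − 6(p + 12) = 280 - 6p.
280 - 6p = -52 + 2p gives seller price ps = 41.5; buyers pay pb = 41.5 + 12 = 53.5.
New quantity: q = 352 − 6(53.5) = 31.
Buyer burden = 53.5 − 50.5 = 3; seller burden = 50.5 − 41.5 = 9.

Buyers bear $3, sellers bear $9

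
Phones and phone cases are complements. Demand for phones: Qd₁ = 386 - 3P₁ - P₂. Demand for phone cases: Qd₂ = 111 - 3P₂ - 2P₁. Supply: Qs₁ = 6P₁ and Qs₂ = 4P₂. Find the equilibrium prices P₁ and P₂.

P₁ = 2591/61, P₂ = 227/61

Market 1: 386 - 3P₁ - P₂ = 6P₁ → 9P₁ + P₂ = 386.
Market 2: 7P₂ + 2P₁ = 111.
Eliminating P₂: 7×(1) − 1×(2) gives 61P₁ = 2591, so P₁ = 2591/61.
Back-substitute into (2): P₂ = (111 − 2×2591/61) / 7 = 227/61.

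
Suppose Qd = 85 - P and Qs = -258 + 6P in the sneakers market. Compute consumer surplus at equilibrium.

Consumer surplus = 648

Equilibrium: 85 - P = -258 + 6P gives P* = 49, Q* = 36.
Demand choke price (Qd = 0): P = 85.
CS = ½(85 − 49)(36) = 648.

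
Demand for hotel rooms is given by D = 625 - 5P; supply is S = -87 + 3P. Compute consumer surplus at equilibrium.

Equilibrium: 625 - 5P = -87 + 3P gives P* = 89, Q* = 180.
Demand choke price (D = 0): P = 125.
CS = ½(125 − 89)(180) = 3240.

Consumer surplus = 3240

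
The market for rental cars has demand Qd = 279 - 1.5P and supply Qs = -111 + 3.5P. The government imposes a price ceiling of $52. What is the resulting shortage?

Equilibrium price would be P* = 78, so the ceiling at 52 binds.
At P = 52: Qd = 279 − 1.5(52) = 201, Qs = -111 + 3.5(52) = 71.
Shortage = 201 − 71 = 130.

Shortage = 130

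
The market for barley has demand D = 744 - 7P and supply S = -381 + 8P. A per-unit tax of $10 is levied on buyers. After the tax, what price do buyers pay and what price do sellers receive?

Buyers pay 241/3, sellers receive 211/3

Pre-tax equilibrium: P* = 75, Q* = 219.
Tax on buyers shifts demand to D = 744 − 7(P + 10) = 674 - 7P.
674 - 7P = -381 + 8P gives seller price Ps = 211/3; buyers pay Pb = 211/3 + 10 = 241/3.
New quantity: Q = 744 − 7(241/3) = 545/3.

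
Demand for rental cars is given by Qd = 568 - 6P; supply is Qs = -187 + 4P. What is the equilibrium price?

Set Qd = Qs: 568 - 6P = -187 + 4P.
755 = 10P, so P* = 75.5.
Q* = 568 − 6(75.5) = 115.

P* = 75.5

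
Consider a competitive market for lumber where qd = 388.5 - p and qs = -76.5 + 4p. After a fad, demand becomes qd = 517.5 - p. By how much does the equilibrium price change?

Δp = 25.8

Original equilibrium: p* = 93, q* = 295.5.
New equilibrium: 517.5 - p = -76.5 + 4p, so 594 = 5p and p' = 118.8; q' = 517.5 − 1(118.8) = 398.7.
Change in price: 118.8 − 93 = 25.8.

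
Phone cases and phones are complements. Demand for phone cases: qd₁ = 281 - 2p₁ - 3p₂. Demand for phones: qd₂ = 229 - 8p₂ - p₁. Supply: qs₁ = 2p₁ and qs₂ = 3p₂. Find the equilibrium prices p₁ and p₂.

Market 1: 281 - 2p₁ - 3p₂ = 2p₁ → 4p₁ + 3p₂ = 281.
Market 2: 11p₂ + p₁ = 229.
Eliminating p₂: 11×(1) − 3×(2) gives 41p₁ = 2404, so p₁ = 2404/41.
Back-substitute into (2): p₂ = (229 − 1×2404/41) / 11 = 635/41.

p₁ = 2404/41, p₂ = 635/41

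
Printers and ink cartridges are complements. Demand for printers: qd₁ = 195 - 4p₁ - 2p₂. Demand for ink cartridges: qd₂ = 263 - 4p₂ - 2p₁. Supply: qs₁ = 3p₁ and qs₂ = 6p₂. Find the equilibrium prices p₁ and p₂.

Market 1: 195 - 4p₁ - 2p₂ = 3p₁ → 7p₁ + 2p₂ = 195.
Market 2: 10p₂ + 2p₁ = 263.
Eliminating p₂: 10×(1) − 2×(2) gives 66p₁ = 1424, so p₁ = 712/33.
Back-substitute into (2): p₂ = (263 − 2×712/33) / 10 = 1451/66.

p₁ = 712/33, p₂ = 1451/66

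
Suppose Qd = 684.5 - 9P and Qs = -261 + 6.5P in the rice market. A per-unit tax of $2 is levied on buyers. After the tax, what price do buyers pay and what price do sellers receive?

Pre-tax equilibrium: P* = 61, Q* = 135.5.
Tax on buyers shifts demand to Qd = 684.5 − 9(P + 2) = 666.5 - 9P.
666.5 - 9P = -261 + 6.5P gives seller price Ps = 1855/31; buyers pay Pb = 1855/31 + 2 = 1917/31.
New quantity: Q = 684.5 − 9(1917/31) = 7933/62.

Buyers pay 1917/31, sellers receive 1855/31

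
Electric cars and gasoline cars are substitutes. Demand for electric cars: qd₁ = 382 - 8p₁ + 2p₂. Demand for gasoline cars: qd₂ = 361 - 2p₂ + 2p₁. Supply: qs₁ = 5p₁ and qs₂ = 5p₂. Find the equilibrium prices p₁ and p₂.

p₁ = 1132/29, p₂ = 1819/29

Market 1: 382 - 8p₁ + 2p₂ = 5p₁ → 13p₁ - 2p₂ = 382.
Market 2: 7p₂ - 2p₁ = 361.
Eliminating p₂: 7×(1) + 2×(2) gives 87p₁ = 3396, so p₁ = 1132/29.
Back-substitute into (2): p₂ = (361 + 2×1132/29) / 7 = 1819/29.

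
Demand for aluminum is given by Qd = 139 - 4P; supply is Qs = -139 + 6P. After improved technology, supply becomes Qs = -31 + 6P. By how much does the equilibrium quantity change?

ΔQ = 43.2

Original equilibrium: P* = 27.8, Q* = 27.8.
New equilibrium: 139 - 4P = -31 + 6P, so 170 = 10P and P' = 17; Q' = 139 − 4(17) = 71.
Change in quantity: 71 − 27.8 = 43.2.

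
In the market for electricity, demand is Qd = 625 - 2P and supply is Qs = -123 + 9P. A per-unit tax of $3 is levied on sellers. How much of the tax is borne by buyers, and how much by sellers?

Pre-tax equilibrium: P* = 68, Q* = 489.
Tax on sellers shifts supply to Qs = -123 + 9(P − 3) = -150 + 9P.
625 - 2P = -150 + 9P gives buyer price Pb = 775/11; sellers receive Ps = 775/11 − 3 = 742/11.
New quantity: Q = 625 − 2(775/11) = 5325/11.
Buyer burden = 775/11 − 68 = 27/11; seller burden = 68 − 742/11 = 6/11.

Buyers bear 27/11, sellers bear 6/11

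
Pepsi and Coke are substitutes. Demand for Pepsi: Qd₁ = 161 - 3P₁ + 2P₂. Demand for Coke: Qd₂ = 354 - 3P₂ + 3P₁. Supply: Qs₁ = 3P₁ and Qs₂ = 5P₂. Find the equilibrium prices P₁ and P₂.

Market 1: 161 - 3P₁ + 2P₂ = 3P₁ → 6P₁ - 2P₂ = 161.
Market 2: 8P₂ - 3P₁ = 354.
Eliminating P₂: 8×(1) + 2×(2) gives 42P₁ = 1996, so P₁ = 998/21.
Back-substitute into (2): P₂ = (354 + 3×998/21) / 8 = 869/14.

P₁ = 998/21, P₂ = 869/14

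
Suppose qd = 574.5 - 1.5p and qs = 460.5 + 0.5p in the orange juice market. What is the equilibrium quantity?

q* = 489

Set qd = qs: 574.5 - 1.5p = 460.5 + 0.5p.
114 = 2p, so p* = 57.
q* = 574.5 − 1.5(57) = 489.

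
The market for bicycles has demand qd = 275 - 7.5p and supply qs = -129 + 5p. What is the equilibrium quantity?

Set qd = qs: 275 - 7.5p = -129 + 5p.
404 = 12.5p, so p* = 32.32.
q* = 275 − 7.5(32.32) = 32.6.

q* = 32.6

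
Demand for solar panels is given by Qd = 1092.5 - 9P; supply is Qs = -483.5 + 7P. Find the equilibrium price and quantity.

P* = 98.5, Q* = 206

Set Qd = Qs: 1092.5 - 9P = -483.5 + 7P.
1576 = 16P, so P* = 98.5.
Q* = 1092.5 − 9(98.5) = 206.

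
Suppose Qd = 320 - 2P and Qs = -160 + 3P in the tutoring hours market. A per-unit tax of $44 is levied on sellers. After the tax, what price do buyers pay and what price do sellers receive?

Buyers pay $122.4, sellers receive $78.4

Pre-tax equilibrium: P* = 96, Q* = 128.
Tax on sellers shifts supply to Qs = -160 + 3(P − 44) = -292 + 3P.
320 - 2P = -292 + 3P gives buyer price Pb = 122.4; sellers receive Ps = 122.4 − 44 = 78.4.
New quantity: Q = 320 − 2(122.4) = 75.2.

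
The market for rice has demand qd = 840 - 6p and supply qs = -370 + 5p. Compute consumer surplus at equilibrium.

Equilibrium: 840 - 6p = -370 + 5p gives p* = 110, q* = 180.
Demand choke price (qd = 0): p = 140.
CS = ½(140 − 110)(180) = 2700.

Consumer surplus = 2700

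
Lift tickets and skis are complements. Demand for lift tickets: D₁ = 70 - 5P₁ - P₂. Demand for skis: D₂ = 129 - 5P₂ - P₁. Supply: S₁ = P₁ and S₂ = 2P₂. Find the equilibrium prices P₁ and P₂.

P₁ = 361/41, P₂ = 704/41

Market 1: 70 - 5P₁ - P₂ = P₁ → 6P₁ + P₂ = 70.
Market 2: 7P₂ + P₁ = 129.
Eliminating P₂: 7×(1) − 1×(2) gives 41P₁ = 361, so P₁ = 361/41.
Back-substitute into (2): P₂ = (129 − 1×361/41) / 7 = 704/41.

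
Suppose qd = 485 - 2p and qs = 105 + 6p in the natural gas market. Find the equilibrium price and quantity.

p* = 47.5, q* = 390

Set qd = qs: 485 - 2p = 105 + 6p.
380 = 8p, so p* = 47.5.
q* = 485 − 2(47.5) = 390.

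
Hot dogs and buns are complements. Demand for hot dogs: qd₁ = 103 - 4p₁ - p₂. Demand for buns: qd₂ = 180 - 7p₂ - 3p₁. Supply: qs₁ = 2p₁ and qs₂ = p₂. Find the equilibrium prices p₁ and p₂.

Market 1: 103 - 4p₁ - p₂ = 2p₁ → 6p₁ + p₂ = 103.
Market 2: 8p₂ + 3p₁ = 180.
Eliminating p₂: 8×(1) − 1×(2) gives 45p₁ = 644, so p₁ = 644/45.
Back-substitute into (2): p₂ = (180 − 3×644/45) / 8 = 257/15.

p₁ = 644/45, p₂ = 257/15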